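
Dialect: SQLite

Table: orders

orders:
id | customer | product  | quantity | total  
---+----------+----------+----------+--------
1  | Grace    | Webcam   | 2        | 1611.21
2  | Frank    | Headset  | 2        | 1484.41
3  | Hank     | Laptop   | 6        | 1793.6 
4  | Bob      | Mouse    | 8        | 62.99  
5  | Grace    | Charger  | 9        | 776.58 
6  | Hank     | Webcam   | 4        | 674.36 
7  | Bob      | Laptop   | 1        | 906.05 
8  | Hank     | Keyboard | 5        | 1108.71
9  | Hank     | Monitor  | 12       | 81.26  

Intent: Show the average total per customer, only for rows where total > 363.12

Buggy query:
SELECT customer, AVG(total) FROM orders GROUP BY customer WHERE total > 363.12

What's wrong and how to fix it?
Bug: Row-level WHERE must come before GROUP BY in the clause order

Fix: Move the WHERE clause before GROUP BY

Corrected query:
SELECT customer, AVG(total) FROM orders WHERE total > 363.12 GROUP BY customer

Result:
customer | AVG(total) 
---------+------------
Bob      | 906.05     
Frank    | 1484.41    
Grace    | 1193.895   
Hank     | 1192.223333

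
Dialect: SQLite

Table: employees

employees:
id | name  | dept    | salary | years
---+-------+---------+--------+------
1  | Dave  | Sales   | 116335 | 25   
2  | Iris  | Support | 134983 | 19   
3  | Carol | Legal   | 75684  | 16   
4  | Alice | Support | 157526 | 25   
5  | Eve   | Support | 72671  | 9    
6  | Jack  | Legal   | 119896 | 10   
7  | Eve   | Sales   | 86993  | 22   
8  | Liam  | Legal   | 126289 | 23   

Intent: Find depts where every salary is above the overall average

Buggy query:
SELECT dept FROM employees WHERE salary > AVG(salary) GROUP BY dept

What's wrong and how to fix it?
Bug: WHERE evaluates per row before aggregation, so AVG() is unavailable

Fix: Use a subquery for AVG and a HAVING MIN(...) filter so the condition holds for every row in the group

Corrected query:
SELECT dept FROM employees GROUP BY dept HAVING MIN(salary) > (SELECT AVG(salary) FROM employees)

Result:
(no rows)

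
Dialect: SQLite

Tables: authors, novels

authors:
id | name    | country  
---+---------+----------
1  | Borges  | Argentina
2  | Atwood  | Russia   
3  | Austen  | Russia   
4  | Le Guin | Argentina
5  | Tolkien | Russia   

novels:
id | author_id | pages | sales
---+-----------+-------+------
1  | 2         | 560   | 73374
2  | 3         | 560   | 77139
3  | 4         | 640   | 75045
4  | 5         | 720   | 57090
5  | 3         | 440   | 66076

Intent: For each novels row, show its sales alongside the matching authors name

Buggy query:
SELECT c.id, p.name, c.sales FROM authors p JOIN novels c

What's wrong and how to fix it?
Bug: JOIN with no ON clause produces a cartesian product; every novels row pairs with every authors row

Fix: Add ON c.author_id = p.id to the JOIN

Corrected query:
SELECT c.id, p.name, c.sales FROM authors p JOIN novels c ON c.author_id = p.id

Result:
id | name    | sales
---+---------+------
1  | Atwood  | 73374
2  | Austen  | 77139
3  | Le Guin | 75045
4  | Tolkien | 57090
5  | Austen  | 66076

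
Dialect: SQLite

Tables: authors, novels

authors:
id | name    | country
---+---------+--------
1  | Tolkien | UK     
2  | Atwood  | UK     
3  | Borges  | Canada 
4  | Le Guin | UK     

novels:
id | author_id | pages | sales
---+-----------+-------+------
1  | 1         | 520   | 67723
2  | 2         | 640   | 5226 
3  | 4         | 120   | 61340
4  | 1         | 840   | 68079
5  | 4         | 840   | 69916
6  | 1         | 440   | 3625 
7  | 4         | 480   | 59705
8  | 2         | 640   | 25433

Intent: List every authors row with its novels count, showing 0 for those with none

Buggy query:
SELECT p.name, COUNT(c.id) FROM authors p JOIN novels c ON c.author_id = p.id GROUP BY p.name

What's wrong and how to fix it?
Bug: INNER JOIN drops authors rows that have no matching novels rows

Fix: Switch to LEFT JOIN to retain unmatched parent rows

Corrected query:
SELECT p.name, COUNT(c.id) FROM authors p LEFT JOIN novels c ON c.author_id = p.id GROUP BY p.name

Result:
name    | COUNT(c.id)
--------+------------
Atwood  | 2          
Borges  | 0          
Le Guin | 3          
Tolkien | 3          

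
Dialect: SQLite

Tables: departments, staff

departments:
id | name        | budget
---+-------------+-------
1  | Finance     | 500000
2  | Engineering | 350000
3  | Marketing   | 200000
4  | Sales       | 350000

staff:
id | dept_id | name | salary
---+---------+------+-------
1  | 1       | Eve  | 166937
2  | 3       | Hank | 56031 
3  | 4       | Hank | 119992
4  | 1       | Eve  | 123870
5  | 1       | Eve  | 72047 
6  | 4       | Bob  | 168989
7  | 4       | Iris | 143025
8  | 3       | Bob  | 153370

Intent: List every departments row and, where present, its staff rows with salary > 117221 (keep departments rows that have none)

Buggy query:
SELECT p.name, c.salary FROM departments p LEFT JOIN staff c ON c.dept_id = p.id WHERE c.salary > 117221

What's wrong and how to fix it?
Bug: Filtering c.salary in WHERE discards the NULL rows produced by LEFT JOIN, turning it into an inner join

Fix: Put 'c.salary > 117221' in the JOIN's ON clause instead of WHERE

Corrected query:
SELECT p.name, c.salary FROM departments p LEFT JOIN staff c ON c.dept_id = p.id AND c.salary > 117221

Result:
name        | salary
------------+-------
Finance     | 123870
Finance     | 166937
Engineering | NULL  
Marketing   | 153370
Sales       | 119992
Sales       | 143025
Sales       | 168989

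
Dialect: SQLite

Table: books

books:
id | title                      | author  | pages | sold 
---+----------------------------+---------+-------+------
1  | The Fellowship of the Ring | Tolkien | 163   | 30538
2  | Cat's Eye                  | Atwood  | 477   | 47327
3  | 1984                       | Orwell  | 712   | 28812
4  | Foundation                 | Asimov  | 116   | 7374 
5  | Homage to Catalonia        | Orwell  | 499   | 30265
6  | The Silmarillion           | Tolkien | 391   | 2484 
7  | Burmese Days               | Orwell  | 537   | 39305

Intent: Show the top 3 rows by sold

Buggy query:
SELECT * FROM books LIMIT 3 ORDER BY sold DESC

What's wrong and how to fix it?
Bug: ORDER BY cannot follow LIMIT; LIMIT is the final clause

Fix: Swap the clauses: ORDER BY first, then LIMIT

Corrected query:
SELECT * FROM books ORDER BY sold DESC LIMIT 3

Result:
id | title                      | author  | pages | sold 
---+----------------------------+---------+-------+------
2  | Cat's Eye                  | Atwood  | 477   | 47327
7  | Burmese Days               | Orwell  | 537   | 39305
1  | The Fellowship of the Ring | Tolkien | 163   | 30538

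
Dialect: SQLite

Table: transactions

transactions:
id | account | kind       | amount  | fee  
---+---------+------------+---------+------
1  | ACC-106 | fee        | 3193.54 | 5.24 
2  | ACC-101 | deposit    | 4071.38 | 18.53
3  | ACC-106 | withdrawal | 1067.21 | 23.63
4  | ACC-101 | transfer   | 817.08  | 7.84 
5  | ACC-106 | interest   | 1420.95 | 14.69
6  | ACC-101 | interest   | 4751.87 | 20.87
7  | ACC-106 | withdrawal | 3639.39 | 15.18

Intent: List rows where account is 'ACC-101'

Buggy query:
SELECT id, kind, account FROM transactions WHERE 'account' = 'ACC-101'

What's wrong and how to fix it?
Bug: Single quotes denote string literals in SQL; the column name is being compared as a constant string

Fix: Reference the column as account without single quotes

Corrected query:
SELECT id, kind, account FROM transactions WHERE account = 'ACC-101'

Result:
id | kind     | account
---+----------+--------
2  | deposit  | ACC-101
4  | transfer | ACC-101
6  | interest | ACC-101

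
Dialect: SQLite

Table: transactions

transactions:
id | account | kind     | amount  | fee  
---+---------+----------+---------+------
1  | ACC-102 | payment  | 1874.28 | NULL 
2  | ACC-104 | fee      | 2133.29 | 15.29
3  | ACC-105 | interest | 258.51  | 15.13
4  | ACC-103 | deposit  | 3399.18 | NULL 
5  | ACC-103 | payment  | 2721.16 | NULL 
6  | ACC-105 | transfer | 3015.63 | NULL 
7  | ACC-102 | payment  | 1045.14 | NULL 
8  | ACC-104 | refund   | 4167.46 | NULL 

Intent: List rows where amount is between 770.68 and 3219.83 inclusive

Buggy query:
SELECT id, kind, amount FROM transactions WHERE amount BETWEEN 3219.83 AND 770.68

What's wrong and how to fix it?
Bug: BETWEEN expects the lower bound first; with 3219.83 AND 770.68 the range is empty

Fix: Swap the bounds so the smaller value comes first

Corrected query:
SELECT id, kind, amount FROM transactions WHERE amount BETWEEN 770.68 AND 3219.83

Result:
id | kind     | amount 
---+----------+--------
1  | payment  | 1874.28
2  | fee      | 2133.29
5  | payment  | 2721.16
6  | transfer | 3015.63
7  | payment  | 1045.14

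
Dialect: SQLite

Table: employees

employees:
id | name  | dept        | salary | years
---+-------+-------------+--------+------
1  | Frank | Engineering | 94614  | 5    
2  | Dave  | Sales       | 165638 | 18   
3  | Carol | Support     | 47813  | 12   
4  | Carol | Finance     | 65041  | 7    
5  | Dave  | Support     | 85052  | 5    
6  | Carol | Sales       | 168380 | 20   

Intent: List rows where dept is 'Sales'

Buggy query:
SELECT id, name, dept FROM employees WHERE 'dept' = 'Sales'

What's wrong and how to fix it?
Bug: Single quotes denote string literals in SQL; the column name is being compared as a constant string

Fix: Remove the quotes around the column name (or use double quotes for an identifier)

Corrected query:
SELECT id, name, dept FROM employees WHERE dept = 'Sales'

Result:
id | name  | dept 
---+-------+------
2  | Dave  | Sales
6  | Carol | Sales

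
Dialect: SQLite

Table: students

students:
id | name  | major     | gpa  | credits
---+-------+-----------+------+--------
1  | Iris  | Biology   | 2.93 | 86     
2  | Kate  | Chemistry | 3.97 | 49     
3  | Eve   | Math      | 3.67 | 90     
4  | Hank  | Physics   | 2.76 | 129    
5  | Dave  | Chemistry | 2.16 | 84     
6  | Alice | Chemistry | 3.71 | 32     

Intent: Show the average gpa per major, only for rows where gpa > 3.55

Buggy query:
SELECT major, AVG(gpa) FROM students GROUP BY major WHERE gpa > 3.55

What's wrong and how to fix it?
Bug: Row-level WHERE must come before GROUP BY in the clause order

Fix: Move the WHERE clause before GROUP BY

Corrected query:
SELECT major, AVG(gpa) FROM students WHERE gpa > 3.55 GROUP BY major

Result:
major     | AVG(gpa)
----------+---------
Chemistry | 3.84    
Math      | 3.67    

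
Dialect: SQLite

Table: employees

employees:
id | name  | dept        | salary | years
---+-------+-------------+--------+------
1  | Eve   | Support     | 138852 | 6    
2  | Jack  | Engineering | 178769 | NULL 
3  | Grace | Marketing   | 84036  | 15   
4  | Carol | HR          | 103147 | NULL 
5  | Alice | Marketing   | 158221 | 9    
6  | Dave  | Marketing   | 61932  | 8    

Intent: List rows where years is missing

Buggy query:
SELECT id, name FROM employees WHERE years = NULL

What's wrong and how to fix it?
Bug: Comparing to NULL with '=' never matches; NULL = NULL is unknown, not true

Fix: Use IS NULL to test for NULL

Corrected query:
SELECT id, name FROM employees WHERE years IS NULL

Result:
id | name 
---+------
2  | Jack 
4  | Carol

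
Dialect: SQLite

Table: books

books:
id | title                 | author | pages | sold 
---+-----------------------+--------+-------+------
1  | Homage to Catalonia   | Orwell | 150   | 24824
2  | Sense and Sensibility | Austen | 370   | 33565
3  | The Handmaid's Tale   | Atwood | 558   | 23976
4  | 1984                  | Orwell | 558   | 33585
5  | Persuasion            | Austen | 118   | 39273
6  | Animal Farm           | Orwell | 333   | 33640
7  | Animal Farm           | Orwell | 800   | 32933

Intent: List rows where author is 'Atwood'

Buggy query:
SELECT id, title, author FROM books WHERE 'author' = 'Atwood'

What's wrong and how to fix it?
Bug: Single quotes denote string literals in SQL; the column name is being compared as a constant string

Fix: Reference the column as author without single quotes

Corrected query:
SELECT id, title, author FROM books WHERE author = 'Atwood'

Result:
id | title               | author
---+---------------------+-------
3  | The Handmaid's Tale | Atwood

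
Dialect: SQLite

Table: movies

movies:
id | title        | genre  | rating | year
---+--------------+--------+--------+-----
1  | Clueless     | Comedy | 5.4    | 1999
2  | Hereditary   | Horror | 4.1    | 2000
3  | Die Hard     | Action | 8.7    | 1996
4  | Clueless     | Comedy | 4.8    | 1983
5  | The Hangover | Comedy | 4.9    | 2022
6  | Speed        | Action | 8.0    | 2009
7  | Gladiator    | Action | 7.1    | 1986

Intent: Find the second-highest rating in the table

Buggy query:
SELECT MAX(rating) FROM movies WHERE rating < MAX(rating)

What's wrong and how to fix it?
Bug: The inner MAX is an aggregate inside WHERE, which is not allowed

Fix: Put the inner MAX in a scalar subquery

Corrected query:
SELECT MAX(rating) FROM movies WHERE rating < (SELECT MAX(rating) FROM movies)

Result:
MAX(rating)
-----------
8          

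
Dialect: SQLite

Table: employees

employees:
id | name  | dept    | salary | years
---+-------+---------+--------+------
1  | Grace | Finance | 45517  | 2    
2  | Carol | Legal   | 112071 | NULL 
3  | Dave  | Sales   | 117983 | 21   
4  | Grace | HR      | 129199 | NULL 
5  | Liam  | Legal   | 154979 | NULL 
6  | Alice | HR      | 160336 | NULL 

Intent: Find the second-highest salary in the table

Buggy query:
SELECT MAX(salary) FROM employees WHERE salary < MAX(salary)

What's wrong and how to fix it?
Bug: The inner MAX is an aggregate inside WHERE, which is not allowed

Fix: Put the inner MAX in a scalar subquery

Corrected query:
SELECT MAX(salary) FROM employees WHERE salary < (SELECT MAX(salary) FROM employees)

Result:
MAX(salary)
-----------
154979     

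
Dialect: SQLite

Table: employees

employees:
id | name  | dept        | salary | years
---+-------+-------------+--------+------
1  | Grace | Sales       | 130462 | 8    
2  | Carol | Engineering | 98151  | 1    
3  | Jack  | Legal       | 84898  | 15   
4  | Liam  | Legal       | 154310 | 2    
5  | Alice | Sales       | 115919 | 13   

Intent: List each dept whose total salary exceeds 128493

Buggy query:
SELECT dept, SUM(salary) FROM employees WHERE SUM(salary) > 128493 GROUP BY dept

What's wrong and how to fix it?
Bug: SUM(salary) is an aggregate, but WHERE filters rows before aggregation

Fix: Use HAVING (which filters groups after aggregation) instead of WHERE

Corrected query:
SELECT dept, SUM(salary) FROM employees GROUP BY dept HAVING SUM(salary) > 128493

Result:
dept  | SUM(salary)
------+------------
Legal | 239208     
Sales | 246381     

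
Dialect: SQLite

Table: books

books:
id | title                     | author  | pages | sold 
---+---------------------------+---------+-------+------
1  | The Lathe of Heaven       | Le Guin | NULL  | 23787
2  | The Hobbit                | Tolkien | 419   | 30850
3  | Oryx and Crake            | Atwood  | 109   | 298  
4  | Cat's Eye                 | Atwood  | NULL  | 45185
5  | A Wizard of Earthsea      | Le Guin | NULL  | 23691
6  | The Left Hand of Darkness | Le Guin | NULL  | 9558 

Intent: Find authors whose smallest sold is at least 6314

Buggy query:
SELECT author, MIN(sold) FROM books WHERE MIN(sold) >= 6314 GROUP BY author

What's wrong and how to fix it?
Bug: Aggregates like MIN are computed per group after WHERE runs

Fix: Use HAVING for the per-group MIN condition

Corrected query:
SELECT author, MIN(sold) FROM books GROUP BY author HAVING MIN(sold) >= 6314

Result:
author  | MIN(sold)
--------+----------
Le Guin | 9558     
Tolkien | 30850    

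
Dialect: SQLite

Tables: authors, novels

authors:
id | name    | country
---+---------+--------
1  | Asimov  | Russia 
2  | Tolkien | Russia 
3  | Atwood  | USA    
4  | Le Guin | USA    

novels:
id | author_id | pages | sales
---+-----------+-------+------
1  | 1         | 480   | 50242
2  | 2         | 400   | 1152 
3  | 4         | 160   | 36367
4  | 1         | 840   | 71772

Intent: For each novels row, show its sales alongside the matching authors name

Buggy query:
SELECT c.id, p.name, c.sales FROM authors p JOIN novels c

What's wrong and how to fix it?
Bug: JOIN with no ON clause produces a cartesian product; every novels row pairs with every authors row

Fix: Specify the join condition linking the foreign key to the parent id

Corrected query:
SELECT c.id, p.name, c.sales FROM authors p JOIN novels c ON c.author_id = p.id

Result:
id | name    | sales
---+---------+------
1  | Asimov  | 50242
2  | Tolkien | 1152 
3  | Le Guin | 36367
4  | Asimov  | 71772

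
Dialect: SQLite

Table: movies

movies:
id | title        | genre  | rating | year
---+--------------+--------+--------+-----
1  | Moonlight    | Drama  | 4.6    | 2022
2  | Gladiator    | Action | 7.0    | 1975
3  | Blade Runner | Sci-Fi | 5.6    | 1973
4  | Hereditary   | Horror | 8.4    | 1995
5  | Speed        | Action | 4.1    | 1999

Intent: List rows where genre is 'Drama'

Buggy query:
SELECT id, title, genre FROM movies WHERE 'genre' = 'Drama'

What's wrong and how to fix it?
Bug: Single quotes denote string literals in SQL; the column name is being compared as a constant string

Fix: Reference the column as genre without single quotes

Corrected query:
SELECT id, title, genre FROM movies WHERE genre = 'Drama'

Result:
id | title     | genre
---+-----------+------
1  | Moonlight | Drama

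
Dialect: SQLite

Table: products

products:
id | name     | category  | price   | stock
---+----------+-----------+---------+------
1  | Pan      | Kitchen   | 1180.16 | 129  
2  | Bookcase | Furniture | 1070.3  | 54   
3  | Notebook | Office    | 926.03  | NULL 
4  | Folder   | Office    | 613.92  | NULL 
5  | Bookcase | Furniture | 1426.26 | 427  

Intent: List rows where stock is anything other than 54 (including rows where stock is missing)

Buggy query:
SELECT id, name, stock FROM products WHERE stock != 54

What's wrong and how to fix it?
Bug: Inequality against NULL is unknown, not true; rows with NULL are dropped

Fix: Handle NULL separately with IS NULL alongside the inequality

Corrected query:
SELECT id, name, stock FROM products WHERE stock != 54 OR stock IS NULL

Result:
id | name     | stock
---+----------+------
1  | Pan      | 129  
3  | Notebook | NULL 
4  | Folder   | NULL 
5  | Bookcase | 427  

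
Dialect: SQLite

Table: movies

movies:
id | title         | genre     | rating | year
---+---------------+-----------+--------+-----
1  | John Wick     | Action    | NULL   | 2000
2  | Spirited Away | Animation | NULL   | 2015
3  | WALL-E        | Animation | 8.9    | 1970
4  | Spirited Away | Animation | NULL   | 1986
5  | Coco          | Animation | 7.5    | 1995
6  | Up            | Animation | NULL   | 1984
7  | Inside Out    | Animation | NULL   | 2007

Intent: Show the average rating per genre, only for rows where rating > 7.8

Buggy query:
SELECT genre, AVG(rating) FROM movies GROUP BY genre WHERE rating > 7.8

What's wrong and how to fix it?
Bug: WHERE cannot follow GROUP BY

Fix: Place WHERE between FROM and GROUP BY

Corrected query:
SELECT genre, AVG(rating) FROM movies WHERE rating > 7.8 GROUP BY genre

Result:
genre     | AVG(rating)
----------+------------
Animation | 8.9        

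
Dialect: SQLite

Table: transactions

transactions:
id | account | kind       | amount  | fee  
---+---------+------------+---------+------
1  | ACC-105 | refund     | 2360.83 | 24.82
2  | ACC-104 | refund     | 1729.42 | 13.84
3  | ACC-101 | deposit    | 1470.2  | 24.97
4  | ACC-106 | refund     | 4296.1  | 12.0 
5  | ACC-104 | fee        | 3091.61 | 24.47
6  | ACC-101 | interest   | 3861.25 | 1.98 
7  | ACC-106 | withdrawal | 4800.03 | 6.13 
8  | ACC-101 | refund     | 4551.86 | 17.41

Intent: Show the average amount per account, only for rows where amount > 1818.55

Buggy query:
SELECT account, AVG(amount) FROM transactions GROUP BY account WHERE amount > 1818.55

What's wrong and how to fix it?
Bug: Row-level WHERE must come before GROUP BY in the clause order

Fix: Move the WHERE clause before GROUP BY

Corrected query:
SELECT account, AVG(amount) FROM transactions WHERE amount > 1818.55 GROUP BY account

Result:
account | AVG(amount)
--------+------------
ACC-101 | 4206.555   
ACC-104 | 3091.61    
ACC-105 | 2360.83    
ACC-106 | 4548.065   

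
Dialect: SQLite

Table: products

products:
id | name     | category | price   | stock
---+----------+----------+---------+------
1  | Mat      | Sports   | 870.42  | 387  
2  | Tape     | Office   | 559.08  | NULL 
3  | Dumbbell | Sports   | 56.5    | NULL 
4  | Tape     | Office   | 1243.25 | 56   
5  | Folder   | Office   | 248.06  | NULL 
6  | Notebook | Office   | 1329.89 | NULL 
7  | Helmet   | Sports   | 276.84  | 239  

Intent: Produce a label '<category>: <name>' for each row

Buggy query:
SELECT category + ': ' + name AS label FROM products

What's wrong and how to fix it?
Bug: '+' is numeric addition; on text columns SQLite converts them to 0 instead of concatenating

Fix: Use the || operator for string concatenation

Corrected query:
SELECT category || ': ' || name AS label FROM products

Result:
label           
----------------
Sports: Mat     
Office: Tape    
Sports: Dumbbell
Office: Tape    
Office: Folder  
Office: Notebook
Sports: Helmet  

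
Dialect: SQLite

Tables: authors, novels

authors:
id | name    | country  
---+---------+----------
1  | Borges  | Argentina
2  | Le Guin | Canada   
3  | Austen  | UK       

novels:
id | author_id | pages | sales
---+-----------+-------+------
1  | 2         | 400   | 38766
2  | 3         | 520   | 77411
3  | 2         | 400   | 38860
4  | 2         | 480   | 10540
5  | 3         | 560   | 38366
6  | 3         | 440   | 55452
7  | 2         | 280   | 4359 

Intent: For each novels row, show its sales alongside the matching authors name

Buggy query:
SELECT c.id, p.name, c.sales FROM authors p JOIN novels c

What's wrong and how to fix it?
Bug: JOIN with no ON clause produces a cartesian product; every novels row pairs with every authors row

Fix: Specify the join condition linking the foreign key to the parent id

Corrected query:
SELECT c.id, p.name, c.sales FROM authors p JOIN novels c ON c.author_id = p.id

Result:
id | name    | sales
---+---------+------
1  | Le Guin | 38766
2  | Austen  | 77411
3  | Le Guin | 38860
4  | Le Guin | 10540
5  | Austen  | 38366
6  | Austen  | 55452
7  | Le Guin | 4359 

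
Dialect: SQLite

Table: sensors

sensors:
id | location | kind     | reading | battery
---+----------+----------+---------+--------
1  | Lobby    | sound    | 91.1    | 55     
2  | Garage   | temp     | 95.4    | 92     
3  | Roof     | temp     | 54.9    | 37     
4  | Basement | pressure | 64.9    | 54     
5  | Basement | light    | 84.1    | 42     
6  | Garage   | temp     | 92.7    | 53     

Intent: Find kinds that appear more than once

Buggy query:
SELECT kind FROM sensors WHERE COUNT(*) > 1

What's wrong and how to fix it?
Bug: WHERE can't reference COUNT(*); aggregates are computed after WHERE

Fix: GROUP BY kind, then filter groups with HAVING COUNT(*) > 1

Corrected query:
SELECT kind FROM sensors GROUP BY kind HAVING COUNT(*) > 1

Result:
kind
----
temp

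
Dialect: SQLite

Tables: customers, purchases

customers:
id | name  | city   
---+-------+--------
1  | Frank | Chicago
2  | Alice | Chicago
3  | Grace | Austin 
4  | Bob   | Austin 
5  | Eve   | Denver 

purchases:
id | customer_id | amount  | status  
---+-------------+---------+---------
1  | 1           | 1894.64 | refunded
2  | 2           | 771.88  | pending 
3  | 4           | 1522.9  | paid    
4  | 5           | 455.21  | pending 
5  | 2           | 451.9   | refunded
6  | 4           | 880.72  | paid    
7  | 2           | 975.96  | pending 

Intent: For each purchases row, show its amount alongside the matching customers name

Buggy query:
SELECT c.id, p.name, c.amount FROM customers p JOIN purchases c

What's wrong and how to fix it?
Bug: JOIN with no ON clause produces a cartesian product; every purchases row pairs with every customers row

Fix: Specify the join condition linking the foreign key to the parent id

Corrected query:
SELECT c.id, p.name, c.amount FROM customers p JOIN purchases c ON c.customer_id = p.id

Result:
id | name  | amount 
---+-------+--------
1  | Frank | 1894.64
2  | Alice | 771.88 
3  | Bob   | 1522.9 
4  | Eve   | 455.21 
5  | Alice | 451.9  
6  | Bob   | 880.72 
7  | Alice | 975.96 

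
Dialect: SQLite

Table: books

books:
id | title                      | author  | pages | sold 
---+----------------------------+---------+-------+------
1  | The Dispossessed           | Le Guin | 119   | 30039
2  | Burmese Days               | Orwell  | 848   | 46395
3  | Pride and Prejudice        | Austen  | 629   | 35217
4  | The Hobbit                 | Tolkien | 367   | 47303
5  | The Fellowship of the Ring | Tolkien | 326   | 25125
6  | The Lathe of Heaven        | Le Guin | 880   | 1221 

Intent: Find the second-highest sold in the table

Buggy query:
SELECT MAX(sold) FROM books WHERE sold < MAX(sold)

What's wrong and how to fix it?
Bug: MAX(sold) on the right of the comparison is an aggregate-in-WHERE error

Fix: Compute the overall MAX in a subquery, then take MAX of rows below it

Corrected query:
SELECT MAX(sold) FROM books WHERE sold < (SELECT MAX(sold) FROM books)

Result:
MAX(sold)
---------
46395    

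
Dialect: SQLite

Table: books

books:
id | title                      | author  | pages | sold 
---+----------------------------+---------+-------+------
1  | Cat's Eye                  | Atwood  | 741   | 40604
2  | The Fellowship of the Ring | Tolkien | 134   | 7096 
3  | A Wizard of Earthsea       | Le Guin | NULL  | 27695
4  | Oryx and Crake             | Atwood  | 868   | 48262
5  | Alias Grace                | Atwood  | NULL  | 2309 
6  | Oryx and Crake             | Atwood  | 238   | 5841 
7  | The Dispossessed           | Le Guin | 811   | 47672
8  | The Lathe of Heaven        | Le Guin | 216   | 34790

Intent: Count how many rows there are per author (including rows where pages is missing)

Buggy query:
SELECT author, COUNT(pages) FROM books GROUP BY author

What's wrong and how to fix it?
Bug: COUNT(column) counts non-NULL values only; rows with NULL pages aren't counted

Fix: Replace COUNT(pages) with COUNT(*)

Corrected query:
SELECT author, COUNT(*) FROM books GROUP BY author

Result:
author  | COUNT(*)
--------+---------
Atwood  | 4       
Le Guin | 3       
Tolkien | 1       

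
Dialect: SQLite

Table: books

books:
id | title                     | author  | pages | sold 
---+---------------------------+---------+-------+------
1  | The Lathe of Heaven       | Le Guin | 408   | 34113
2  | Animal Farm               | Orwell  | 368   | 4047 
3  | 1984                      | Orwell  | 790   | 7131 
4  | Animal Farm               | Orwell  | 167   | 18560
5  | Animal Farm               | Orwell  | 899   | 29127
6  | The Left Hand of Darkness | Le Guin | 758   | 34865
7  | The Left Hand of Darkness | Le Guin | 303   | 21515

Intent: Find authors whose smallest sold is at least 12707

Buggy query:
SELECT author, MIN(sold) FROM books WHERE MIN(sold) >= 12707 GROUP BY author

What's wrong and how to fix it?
Bug: MIN() in WHERE is a misuse of aggregate

Fix: Replace WHERE with HAVING after the GROUP BY

Corrected query:
SELECT author, MIN(sold) FROM books GROUP BY author HAVING MIN(sold) >= 12707

Result:
author  | MIN(sold)
--------+----------
Le Guin | 21515    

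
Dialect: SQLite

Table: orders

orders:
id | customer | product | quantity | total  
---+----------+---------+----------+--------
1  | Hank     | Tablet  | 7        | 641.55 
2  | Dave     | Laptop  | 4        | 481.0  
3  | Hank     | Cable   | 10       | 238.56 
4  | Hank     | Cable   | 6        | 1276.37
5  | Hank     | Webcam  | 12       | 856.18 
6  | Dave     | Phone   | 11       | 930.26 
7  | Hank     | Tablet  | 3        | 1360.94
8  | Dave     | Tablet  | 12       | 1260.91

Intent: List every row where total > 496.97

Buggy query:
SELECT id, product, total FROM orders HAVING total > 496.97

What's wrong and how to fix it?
Bug: This is a non-aggregate query (no GROUP BY, no aggregates), so in SQLite the HAVING clause is invalid here; a row-level condition belongs in WHERE

Fix: Replace HAVING with WHERE since the condition applies to individual rows

Corrected query:
SELECT id, product, total FROM orders WHERE total > 496.97

Result:
id | product | total  
---+---------+--------
1  | Tablet  | 641.55 
4  | Cable   | 1276.37
5  | Webcam  | 856.18 
6  | Phone   | 930.26 
7  | Tablet  | 1360.94
8  | Tablet  | 1260.91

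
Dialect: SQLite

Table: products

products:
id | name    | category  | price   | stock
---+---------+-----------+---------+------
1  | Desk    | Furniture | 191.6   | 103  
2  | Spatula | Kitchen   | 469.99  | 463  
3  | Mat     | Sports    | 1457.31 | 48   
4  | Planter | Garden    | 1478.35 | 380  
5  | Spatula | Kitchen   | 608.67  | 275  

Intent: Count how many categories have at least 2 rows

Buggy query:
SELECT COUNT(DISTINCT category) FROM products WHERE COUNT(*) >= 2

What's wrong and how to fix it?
Bug: COUNT(*) cannot appear in WHERE; the per-group count doesn't exist yet

Fix: Group first with HAVING COUNT(*) >= 2, then COUNT the resulting groups

Corrected query:
SELECT COUNT(*) FROM (SELECT category FROM products GROUP BY category HAVING COUNT(*) >= 2)

Result:
COUNT(*)
--------
1       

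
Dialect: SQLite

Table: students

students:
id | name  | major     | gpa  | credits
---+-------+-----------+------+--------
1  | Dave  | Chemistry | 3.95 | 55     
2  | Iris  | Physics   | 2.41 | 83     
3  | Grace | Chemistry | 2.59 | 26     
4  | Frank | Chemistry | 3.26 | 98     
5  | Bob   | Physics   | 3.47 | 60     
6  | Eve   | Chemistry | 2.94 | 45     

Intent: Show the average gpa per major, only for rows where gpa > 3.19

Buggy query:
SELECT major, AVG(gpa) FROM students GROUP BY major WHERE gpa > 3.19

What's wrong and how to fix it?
Bug: WHERE cannot follow GROUP BY

Fix: Place WHERE between FROM and GROUP BY

Corrected query:
SELECT major, AVG(gpa) FROM students WHERE gpa > 3.19 GROUP BY major

Result:
major     | AVG(gpa)
----------+---------
Chemistry | 3.605   
Physics   | 3.47    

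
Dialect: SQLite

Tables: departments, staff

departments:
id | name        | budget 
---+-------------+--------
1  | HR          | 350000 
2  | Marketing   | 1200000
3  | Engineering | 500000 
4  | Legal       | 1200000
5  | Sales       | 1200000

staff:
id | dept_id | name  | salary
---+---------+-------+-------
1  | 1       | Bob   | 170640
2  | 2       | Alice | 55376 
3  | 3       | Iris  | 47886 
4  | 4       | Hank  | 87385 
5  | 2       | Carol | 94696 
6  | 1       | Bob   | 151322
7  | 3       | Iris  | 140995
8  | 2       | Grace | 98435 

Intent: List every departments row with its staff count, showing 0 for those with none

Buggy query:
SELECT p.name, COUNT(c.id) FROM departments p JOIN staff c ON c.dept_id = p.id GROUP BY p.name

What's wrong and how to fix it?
Bug: INNER JOIN drops departments rows that have no matching staff rows

Fix: Use LEFT JOIN so parents without children still appear (COUNT(c.id) gives 0)

Corrected query:
SELECT p.name, COUNT(c.id) FROM departments p LEFT JOIN staff c ON c.dept_id = p.id GROUP BY p.name

Result:
name        | COUNT(c.id)
------------+------------
Engineering | 2          
HR          | 2          
Legal       | 1          
Marketing   | 3          
Sales       | 0          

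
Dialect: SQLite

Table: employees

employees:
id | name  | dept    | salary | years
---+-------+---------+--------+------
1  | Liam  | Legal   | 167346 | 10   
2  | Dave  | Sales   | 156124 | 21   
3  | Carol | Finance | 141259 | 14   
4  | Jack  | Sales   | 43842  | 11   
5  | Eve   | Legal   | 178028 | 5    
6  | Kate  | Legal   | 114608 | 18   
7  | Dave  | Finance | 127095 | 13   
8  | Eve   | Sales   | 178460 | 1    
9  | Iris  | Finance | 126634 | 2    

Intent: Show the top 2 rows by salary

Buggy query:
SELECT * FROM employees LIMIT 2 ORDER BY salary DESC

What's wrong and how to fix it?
Bug: ORDER BY cannot follow LIMIT; LIMIT is the final clause

Fix: Sort with ORDER BY, then apply LIMIT

Corrected query:
SELECT * FROM employees ORDER BY salary DESC LIMIT 2

Result:
id | name | dept  | salary | years
---+------+-------+--------+------
8  | Eve  | Sales | 178460 | 1    
5  | Eve  | Legal | 178028 | 5    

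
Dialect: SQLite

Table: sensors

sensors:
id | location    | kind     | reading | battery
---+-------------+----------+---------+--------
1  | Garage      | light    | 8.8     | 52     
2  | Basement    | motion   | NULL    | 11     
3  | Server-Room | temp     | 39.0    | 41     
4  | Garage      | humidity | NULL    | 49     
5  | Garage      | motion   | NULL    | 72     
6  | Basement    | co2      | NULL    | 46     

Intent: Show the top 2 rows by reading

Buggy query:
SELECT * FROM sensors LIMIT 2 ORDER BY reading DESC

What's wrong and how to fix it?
Bug: LIMIT must come after ORDER BY

Fix: Sort with ORDER BY, then apply LIMIT

Corrected query:
SELECT * FROM sensors ORDER BY reading DESC LIMIT 2

Result:
id | location    | kind  | reading | battery
---+-------------+-------+---------+--------
3  | Server-Room | temp  | 39      | 41     
1  | Garage      | light | 8.8     | 52     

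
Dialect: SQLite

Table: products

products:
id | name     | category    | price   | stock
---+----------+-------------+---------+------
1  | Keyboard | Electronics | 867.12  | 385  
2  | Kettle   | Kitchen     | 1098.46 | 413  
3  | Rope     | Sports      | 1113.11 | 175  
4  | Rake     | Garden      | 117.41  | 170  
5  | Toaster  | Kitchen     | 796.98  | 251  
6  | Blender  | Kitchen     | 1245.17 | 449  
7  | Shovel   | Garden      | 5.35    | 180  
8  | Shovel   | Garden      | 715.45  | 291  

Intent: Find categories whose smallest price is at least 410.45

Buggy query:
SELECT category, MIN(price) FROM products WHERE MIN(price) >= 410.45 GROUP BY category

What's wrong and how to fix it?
Bug: MIN() in WHERE is a misuse of aggregate

Fix: Use HAVING for the per-group MIN condition

Corrected query:
SELECT category, MIN(price) FROM products GROUP BY category HAVING MIN(price) >= 410.45

Result:
category    | MIN(price)
------------+-----------
Electronics | 867.12    
Kitchen     | 796.98    
Sports      | 1113.11   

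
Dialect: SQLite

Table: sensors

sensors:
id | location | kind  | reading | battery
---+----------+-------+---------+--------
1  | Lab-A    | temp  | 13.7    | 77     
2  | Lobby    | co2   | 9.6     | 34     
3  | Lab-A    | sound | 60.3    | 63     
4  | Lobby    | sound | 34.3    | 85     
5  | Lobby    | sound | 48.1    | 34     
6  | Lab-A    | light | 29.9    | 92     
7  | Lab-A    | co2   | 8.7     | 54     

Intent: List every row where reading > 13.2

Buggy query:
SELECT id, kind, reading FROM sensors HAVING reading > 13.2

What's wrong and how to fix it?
Bug: This is a non-aggregate query (no GROUP BY, no aggregates), so in SQLite the HAVING clause is invalid here; a row-level condition belongs in WHERE

Fix: Use WHERE for row-level filtering

Corrected query:
SELECT id, kind, reading FROM sensors WHERE reading > 13.2

Result:
id | kind  | reading
---+-------+--------
1  | temp  | 13.7   
3  | sound | 60.3   
4  | sound | 34.3   
5  | sound | 48.1   
6  | light | 29.9   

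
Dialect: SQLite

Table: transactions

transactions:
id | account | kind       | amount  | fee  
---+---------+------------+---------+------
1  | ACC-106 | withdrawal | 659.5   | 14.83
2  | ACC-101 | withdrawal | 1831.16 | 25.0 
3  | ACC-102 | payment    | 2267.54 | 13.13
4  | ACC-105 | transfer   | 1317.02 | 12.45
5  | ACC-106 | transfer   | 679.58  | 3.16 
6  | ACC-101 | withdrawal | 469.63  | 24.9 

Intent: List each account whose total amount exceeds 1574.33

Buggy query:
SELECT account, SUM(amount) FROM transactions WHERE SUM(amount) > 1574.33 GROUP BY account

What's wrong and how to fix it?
Bug: Aggregate functions cannot appear in a WHERE clause

Fix: Move the aggregate condition to a HAVING clause

Corrected query:
SELECT account, SUM(amount) FROM transactions GROUP BY account HAVING SUM(amount) > 1574.33

Result:
account | SUM(amount)
--------+------------
ACC-101 | 2300.79    
ACC-102 | 2267.54    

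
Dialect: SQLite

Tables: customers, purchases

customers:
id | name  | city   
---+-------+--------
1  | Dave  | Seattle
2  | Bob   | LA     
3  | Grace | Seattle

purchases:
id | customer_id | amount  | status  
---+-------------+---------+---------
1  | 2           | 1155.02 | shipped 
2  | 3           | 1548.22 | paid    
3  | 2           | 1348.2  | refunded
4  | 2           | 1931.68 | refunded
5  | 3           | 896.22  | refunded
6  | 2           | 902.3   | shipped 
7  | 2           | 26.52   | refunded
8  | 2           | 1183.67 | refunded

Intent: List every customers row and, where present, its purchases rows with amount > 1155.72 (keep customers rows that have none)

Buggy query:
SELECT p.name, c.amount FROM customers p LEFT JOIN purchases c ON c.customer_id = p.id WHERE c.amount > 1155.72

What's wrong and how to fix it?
Bug: A WHERE condition on the right-hand table after LEFT JOIN drops unmatched parents

Fix: Move the right-table condition into the ON clause so unmatched parents are kept

Corrected query:
SELECT p.name, c.amount FROM customers p LEFT JOIN purchases c ON c.customer_id = p.id AND c.amount > 1155.72

Result:
name  | amount 
------+--------
Dave  | NULL   
Bob   | 1183.67
Bob   | 1348.2 
Bob   | 1931.68
Grace | 1548.22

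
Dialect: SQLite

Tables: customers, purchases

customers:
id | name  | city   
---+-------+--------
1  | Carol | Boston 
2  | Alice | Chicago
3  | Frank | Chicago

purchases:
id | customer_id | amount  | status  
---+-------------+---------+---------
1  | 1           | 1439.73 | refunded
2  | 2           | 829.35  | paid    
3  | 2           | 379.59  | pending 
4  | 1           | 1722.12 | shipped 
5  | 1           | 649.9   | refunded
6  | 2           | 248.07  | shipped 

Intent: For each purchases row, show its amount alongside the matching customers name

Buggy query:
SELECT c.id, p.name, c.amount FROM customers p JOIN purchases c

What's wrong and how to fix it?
Bug: Missing join condition: each purchases row is matched to all customers rows instead of just its own

Fix: Specify the join condition linking the foreign key to the parent id

Corrected query:
SELECT c.id, p.name, c.amount FROM customers p JOIN purchases c ON c.customer_id = p.id

Result:
id | name  | amount 
---+-------+--------
1  | Carol | 1439.73
2  | Alice | 829.35 
3  | Alice | 379.59 
4  | Carol | 1722.12
5  | Carol | 649.9  
6  | Alice | 248.07 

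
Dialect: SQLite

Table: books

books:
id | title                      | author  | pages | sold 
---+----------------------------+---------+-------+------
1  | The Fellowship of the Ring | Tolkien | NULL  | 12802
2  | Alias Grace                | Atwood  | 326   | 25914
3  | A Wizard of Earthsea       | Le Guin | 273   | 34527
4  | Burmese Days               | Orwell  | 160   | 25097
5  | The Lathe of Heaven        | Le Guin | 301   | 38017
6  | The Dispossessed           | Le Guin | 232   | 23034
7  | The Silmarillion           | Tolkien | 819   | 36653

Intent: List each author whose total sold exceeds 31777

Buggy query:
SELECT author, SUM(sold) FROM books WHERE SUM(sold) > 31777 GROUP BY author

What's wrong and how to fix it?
Bug: Aggregate functions cannot appear in a WHERE clause

Fix: Use HAVING (which filters groups after aggregation) instead of WHERE

Corrected query:
SELECT author, SUM(sold) FROM books GROUP BY author HAVING SUM(sold) > 31777

Result:
author  | SUM(sold)
--------+----------
Le Guin | 95578    
Tolkien | 49455    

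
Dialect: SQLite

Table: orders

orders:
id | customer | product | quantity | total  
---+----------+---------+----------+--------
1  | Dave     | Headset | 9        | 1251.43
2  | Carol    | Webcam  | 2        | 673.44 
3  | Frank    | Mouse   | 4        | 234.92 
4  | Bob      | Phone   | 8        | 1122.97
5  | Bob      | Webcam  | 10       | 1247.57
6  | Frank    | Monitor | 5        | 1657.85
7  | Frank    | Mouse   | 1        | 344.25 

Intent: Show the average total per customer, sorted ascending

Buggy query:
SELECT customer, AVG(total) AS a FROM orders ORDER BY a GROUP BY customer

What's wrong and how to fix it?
Bug: ORDER BY appears before GROUP BY; SQL clause order requires GROUP BY first

Fix: Reorder: SELECT … FROM … GROUP BY … ORDER BY …

Corrected query:
SELECT customer, AVG(total) AS a FROM orders GROUP BY customer ORDER BY a

Result:
customer | a         
---------+-----------
Carol    | 673.44    
Frank    | 745.673333
Bob      | 1185.27   
Dave     | 1251.43   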